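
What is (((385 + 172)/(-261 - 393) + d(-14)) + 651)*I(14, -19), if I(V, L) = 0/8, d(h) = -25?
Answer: 0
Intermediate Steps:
I(V, L) = 0 (I(V, L) = 0*(⅛) = 0)
(((385 + 172)/(-261 - 393) + d(-14)) + 651)*I(14, -19) = (((385 + 172)/(-261 - 393) - 25) + 651)*0 = ((557/(-654) - 25) + 651)*0 = ((557*(-1/654) - 25) + 651)*0 = ((-557/654 - 25) + 651)*0 = (-16907/654 + 651)*0 = (408847/654)*0 = 0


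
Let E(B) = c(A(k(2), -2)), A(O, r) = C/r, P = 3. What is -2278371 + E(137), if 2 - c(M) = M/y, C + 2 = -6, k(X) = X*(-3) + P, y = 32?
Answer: -18226953/8 ≈ -2.2784e+6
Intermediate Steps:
k(X) = 3 - 3*X (k(X) = X*(-3) + 3 = -3*X + 3 = 3 - 3*X)
C = -8 (C = -2 - 6 = -8)
A(O, r) = -8/r
c(M) = 2 - M/32
E(B) = 15/8 (E(B) = 2 - (-1)/(4*(-2)) = 2 - (-1)*(-1)/(4*2) = 2 - 1/32*4 = 2 - 1/8 = 15/8)
-2278371 + E(137) = -2278371 + 15/8 = -18226953/8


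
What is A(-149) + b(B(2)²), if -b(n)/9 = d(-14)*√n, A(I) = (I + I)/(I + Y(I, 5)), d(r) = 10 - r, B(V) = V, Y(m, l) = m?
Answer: -431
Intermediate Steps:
A(I) = 1 (A(I) = (I + I)/(I + I) = (2*I)/((2*I)) = (2*I)*(1/(2*I)) = 1)
b(n) = -216*√n (b(n) = -9*(10 - 1*(-14))*√n = -9*(10 + 14)*√n = -216*√n)
A(-149) + b(B(2)²) = 1 - 216*√(2²) = 1 - 216*√4 = 1 - 216*2 = 1 - 432 = -431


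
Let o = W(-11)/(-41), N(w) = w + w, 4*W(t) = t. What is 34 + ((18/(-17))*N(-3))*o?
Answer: 23995/697 ≈ 34.426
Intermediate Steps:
W(t) = t/4
N(w) = 2*w
o = 11/164 (o = ((¼)*(-11))/(-41) = -11/4*(-1/41) = 11/164 ≈ 0.067073)
34 + ((18/(-17))*N(-3))*o = 34 + ((18/(-17))*(2*(-3)))*(11/164) = 34 + ((18*(-1/17))*(-6))*(11/164) = 34 - 18/17*(-6)*(11/164) = 34 + (108/17)*(11/164) = 34 + 297/697 = 23995/697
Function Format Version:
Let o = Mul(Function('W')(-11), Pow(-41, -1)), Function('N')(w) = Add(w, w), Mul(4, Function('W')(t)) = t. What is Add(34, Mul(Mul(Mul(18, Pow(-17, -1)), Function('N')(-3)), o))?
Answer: Rational(23995, 697) ≈ 34.426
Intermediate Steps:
Function('W')(t) = Mul(Rational(1, 4), t)
Function('N')(w) = Mul(2, w)
o = Rational(11, 164) (o = Mul(Mul(Rational(1, 4), -11), Pow(-41, -1)) = Mul(Rational(-11, 4), Rational(-1, 41)) = Rational(11, 164) ≈ 0.067073)
Add(34, Mul(Mul(Mul(18, Pow(-17, -1)), Function('N')(-3)), o)) = Add(34, Mul(Mul(Mul(18, Pow(-17, -1)), Mul(2, -3)), Rational(11, 164))) = Add(34, Mul(Mul(Mul(18, Rational(-1, 17)), -6), Rational(11, 164))) = Add(34, Mul(Mul(Rational(-18, 17), -6), Rational(11, 164))) = Add(34, Mul(Rational(108, 17), Rational(11, 164))) = Add(34, Rational(297, 697)) = Rational(23995, 697)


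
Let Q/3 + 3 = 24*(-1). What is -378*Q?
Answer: 30618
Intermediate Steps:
Q = -81 (Q = -9 + 3*(24*(-1)) = -9 + 3*(-24) = -9 - 72 = -81)
-378*Q = -378*(-81) = 30618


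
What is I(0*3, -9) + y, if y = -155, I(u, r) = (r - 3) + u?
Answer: -167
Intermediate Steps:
I(u, r) = -3 + r + u (I(u, r) = (-3 + r) + u = -3 + r + u)
I(0*3, -9) + y = (-3 - 9 + 0*3) - 155 = (-3 - 9 + 0) - 155 = -12 - 155 = -167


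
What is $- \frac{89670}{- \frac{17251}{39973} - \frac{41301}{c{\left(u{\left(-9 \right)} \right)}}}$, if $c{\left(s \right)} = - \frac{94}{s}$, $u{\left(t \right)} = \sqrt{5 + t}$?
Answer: $\frac{5253522013588065}{104828984372378513} + \frac{10697092074940559085 i}{104828984372378513} \approx 0.050115 + 102.04 i$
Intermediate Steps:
$- \frac{89670}{- \frac{17251}{39973} - \frac{41301}{c{\left(u{\left(-9 \right)} \right)}}} = - \frac{89670}{- \frac{17251}{39973} - \frac{41301}{\left(-94\right) \frac{1}{\sqrt{5 - 9}}}} = - \frac{89670}{\left(-17251\right) \frac{1}{39973} - \frac{41301}{\left(-94\right) \frac{1}{\sqrt{-4}}}} = - \frac{89670}{- \frac{17251}{39973} - \frac{41301}{\left(-94\right) \frac{1}{2 i}}} = - \frac{89670}{- \frac{17251}{39973} - \frac{41301}{\left(-94\right) \left(- \frac{i}{2}\right)}} = - \frac{89670}{- \frac{17251}{39973} - \frac{41301}{47 i}} = - \frac{89670}{- \frac{17251}{39973} - 41301 \left(- \frac{i}{47}\right)} = - \frac{89670}{- \frac{17251}{39973} + \frac{41301 i}{47}} = - 89670 \frac{3529630170361 \left(- \frac{17251}{39973} - \frac{41301 i}{47}\right)}{2725553593681841338} = - \frac{158250968688135435 \left(- \frac{17251}{39973} - \frac{41301 i}{47}\right)}{1362776796840920669}$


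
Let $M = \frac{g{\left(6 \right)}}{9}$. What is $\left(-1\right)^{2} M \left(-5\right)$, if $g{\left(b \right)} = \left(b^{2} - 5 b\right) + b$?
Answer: $- \frac{20}{3} \approx -6.6667$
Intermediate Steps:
$g{\left(b \right)} = b^{2} - 4 b$
$M = \frac{4}{3}$ ($M = \frac{6 \left(-4 + 6\right)}{9} = 6 \cdot 2 \cdot \frac{1}{9} = 12 \cdot \frac{1}{9} = \frac{4}{3} \approx 1.3333$)
$\left(-1\right)^{2} M \left(-5\right) = \left(-1\right)^{2} \cdot \frac{4}{3} \left(-5\right) = 1 \cdot \frac{4}{3} \left(-5\right) = \frac{4}{3} \left(-5\right) = - \frac{20}{3}$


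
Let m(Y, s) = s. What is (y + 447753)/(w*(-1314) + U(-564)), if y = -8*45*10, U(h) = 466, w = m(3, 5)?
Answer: -444153/6104 ≈ -72.764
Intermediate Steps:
w = 5
y = -3600 (y = -360*10 = -3600)
(y + 447753)/(w*(-1314) + U(-564)) = (-3600 + 447753)/(5*(-1314) + 466) = 444153/(-6570 + 466) = 444153/(-6104) = 444153*(-1/6104) = -444153/6104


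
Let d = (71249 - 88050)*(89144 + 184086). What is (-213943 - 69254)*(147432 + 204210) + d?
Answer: -104174496704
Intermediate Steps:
d = -4590537230 (d = -16801*273230 = -4590537230)
(-213943 - 69254)*(147432 + 204210) + d = (-213943 - 69254)*(147432 + 204210) - 4590537230 = -283197*351642 - 4590537230 = -99583959474 - 4590537230 = -104174496704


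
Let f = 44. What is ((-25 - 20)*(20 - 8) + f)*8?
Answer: -3968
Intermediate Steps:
((-25 - 20)*(20 - 8) + f)*8 = ((-25 - 20)*(20 - 8) + 44)*8 = (-45*12 + 44)*8 = (-540 + 44)*8 = -496*8 = -3968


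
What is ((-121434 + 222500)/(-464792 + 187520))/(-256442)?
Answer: 50533/35552093112 ≈ 1.4214e-6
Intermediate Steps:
((-121434 + 222500)/(-464792 + 187520))/(-256442) = (101066/(-277272))*(-1/256442) = (101066*(-1/277272))*(-1/256442) = -50533/138636*(-1/256442) = 50533/35552093112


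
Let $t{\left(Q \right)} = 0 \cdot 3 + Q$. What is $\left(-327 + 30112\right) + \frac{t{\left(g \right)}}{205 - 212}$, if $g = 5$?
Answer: $\frac{208490}{7} \approx 29784.0$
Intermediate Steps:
$t{\left(Q \right)} = Q$ ($t{\left(Q \right)} = 0 + Q = Q$)
$\left(-327 + 30112\right) + \frac{t{\left(g \right)}}{205 - 212} = \left(-327 + 30112\right) + \frac{1}{205 - 212} \cdot 5 = 29785 + \frac{1}{-7} \cdot 5 = 29785 - \frac{5}{7} = \frac{208490}{7}$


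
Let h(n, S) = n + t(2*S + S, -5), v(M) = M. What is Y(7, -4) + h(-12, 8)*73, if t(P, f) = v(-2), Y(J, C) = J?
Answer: -1015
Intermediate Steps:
t(P, f) = -2
h(n, S) = -2 + n (h(n, S) = n - 2 = -2 + n)
Y(7, -4) + h(-12, 8)*73 = 7 + (-2 - 12)*73 = 7 - 14*73 = 7 - 1022 = -1015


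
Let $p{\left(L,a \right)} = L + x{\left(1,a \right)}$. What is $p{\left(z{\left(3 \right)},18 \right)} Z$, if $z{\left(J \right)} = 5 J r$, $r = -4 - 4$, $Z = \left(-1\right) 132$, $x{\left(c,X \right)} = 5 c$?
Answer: $15180$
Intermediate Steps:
$Z = -132$
$r = -8$ ($r = -4 - 4 = -8$)
$z{\left(J \right)} = - 40 J$ ($z{\left(J \right)} = 5 J \left(-8\right) = - 40 J$)
$p{\left(L,a \right)} = 5 + L$ ($p{\left(L,a \right)} = L + 5 \cdot 1 = L + 5 = 5 + L$)
$p{\left(z{\left(3 \right)},18 \right)} Z = \left(5 - 120\right) \left(-132\right) = \left(-115\right) \left(-132\right) = 15180$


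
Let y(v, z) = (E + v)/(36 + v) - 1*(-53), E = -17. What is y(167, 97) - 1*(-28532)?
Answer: 5802905/203 ≈ 28586.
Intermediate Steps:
y(v, z) = 53 + (-17 + v)/(36 + v) (y(v, z) = (-17 + v)/(36 + v) - 1*(-53) = (-17 + v)/(36 + v) + 53 = 53 + (-17 + v)/(36 + v))
y(167, 97) - 1*(-28532) = (1891 + 54*167)/(36 + 167) - 1*(-28532) = (1891 + 9018)/203 + 28532 = (1/203)*10909 + 28532 = 10909/203 + 28532 = 5802905/203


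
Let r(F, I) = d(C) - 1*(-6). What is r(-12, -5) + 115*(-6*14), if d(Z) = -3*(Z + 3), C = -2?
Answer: -9657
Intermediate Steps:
d(Z) = -9 - 3*Z (d(Z) = -3*(3 + Z) = -9 - 3*Z)
r(F, I) = 3 (r(F, I) = (-9 - 3*(-2)) - 1*(-6) = (-9 + 6) + 6 = -3 + 6 = 3)
r(-12, -5) + 115*(-6*14) = 3 + 115*(-6*14) = 3 + 115*(-84) = 3 - 9660 = -9657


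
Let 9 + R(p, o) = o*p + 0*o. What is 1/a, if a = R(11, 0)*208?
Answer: -1/1872 ≈ -0.00053419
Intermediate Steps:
R(p, o) = -9 + o*p (R(p, o) = -9 + (o*p + 0*o) = -9 + (o*p + 0) = -9 + o*p)
a = -1872 (a = (-9 + 0*11)*208 = (-9 + 0)*208 = -9*208 = -1872)
1/a = 1/(-1872) = -1/1872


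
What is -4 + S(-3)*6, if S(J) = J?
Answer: -22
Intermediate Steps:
-4 + S(-3)*6 = -4 - 3*6 = -4 - 18 = -22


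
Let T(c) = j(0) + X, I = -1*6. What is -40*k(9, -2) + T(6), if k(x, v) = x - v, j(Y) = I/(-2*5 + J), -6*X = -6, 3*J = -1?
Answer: -13591/31 ≈ -438.42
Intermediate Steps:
J = -1/3 (J = (1/3)*(-1) = -1/3 ≈ -0.33333)
X = 1 (X = -1/6*(-6) = 1)
I = -6
j(Y) = 18/31 (j(Y) = -6/(-2*5 - 1/3) = -6/(-10 - 1/3) = -6/(-31/3) = -6*(-3/31) = 18/31)
T(c) = 49/31 (T(c) = 18/31 + 1 = 49/31)
-40*k(9, -2) + T(6) = -40*(9 - 1*(-2)) + 49/31 = -40*(9 + 2) + 49/31 = -40*11 + 49/31 = -440 + 49/31 = -13591/31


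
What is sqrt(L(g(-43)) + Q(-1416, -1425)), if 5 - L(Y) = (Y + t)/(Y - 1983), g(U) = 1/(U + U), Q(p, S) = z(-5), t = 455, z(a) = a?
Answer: sqrt(6673020531)/170539 ≈ 0.47900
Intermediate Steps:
Q(p, S) = -5
g(U) = 1/(2*U)
L(Y) = 5 - (455 + Y)/(-1983 + Y) (L(Y) = 5 - (Y + 455)/(Y - 1983) = 5 - (455 + Y)/(-1983 + Y))
sqrt(L(g(-43)) + Q(-1416, -1425)) = sqrt(2*(-5185 + 2*((1/2)/(-43)))/(-1983 + (1/2)/(-43)) - 5) = sqrt(2*(-5185 + 2*((1/2)*(-1/43)))/(-1983 + (1/2)*(-1/43)) - 5) = sqrt(2*(-5185 + 2*(-1/86))/(-1983 - 1/86) - 5) = sqrt(2*(-5185 - 1/43)/(-170539/86) - 5) = sqrt(2*(-86/170539)*(-222956/43) - 5) = sqrt(891824/170539 - 5) = sqrt(39129/170539) = sqrt(6673020531)/170539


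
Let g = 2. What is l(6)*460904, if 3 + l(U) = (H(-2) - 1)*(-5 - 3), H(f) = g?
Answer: -5069944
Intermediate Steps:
H(f) = 2
l(U) = -11 (l(U) = -3 + (2 - 1)*(-5 - 3) = -3 + 1*(-8) = -3 - 8 = -11)
l(6)*460904 = -11*460904 = -5069944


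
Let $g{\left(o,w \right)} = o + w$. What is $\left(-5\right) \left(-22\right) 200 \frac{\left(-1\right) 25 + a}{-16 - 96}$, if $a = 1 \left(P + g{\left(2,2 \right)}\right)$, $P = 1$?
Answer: $\frac{27500}{7} \approx 3928.6$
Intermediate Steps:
$a = 5$ ($a = 1 \left(1 + \left(2 + 2\right)\right) = 1 \left(1 + 4\right) = 1 \cdot 5 = 5$)
$\left(-5\right) \left(-22\right) 200 \frac{\left(-1\right) 25 + a}{-16 - 96} = \left(-5\right) \left(-22\right) 200 \frac{\left(-1\right) 25 + 5}{-16 - 96} = 110 \cdot 200 \frac{-25 + 5}{-112} = 22000 \left(\left(-20\right) \left(- \frac{1}{112}\right)\right) = 22000 \cdot \frac{5}{28} = \frac{27500}{7}$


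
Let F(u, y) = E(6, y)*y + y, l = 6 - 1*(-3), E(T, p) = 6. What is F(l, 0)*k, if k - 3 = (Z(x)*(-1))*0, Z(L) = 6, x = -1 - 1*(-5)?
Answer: 0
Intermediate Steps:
l = 9 (l = 6 + 3 = 9)
x = 4 (x = -1 + 5 = 4)
F(u, y) = 7*y (F(u, y) = 6*y + y = 7*y)
k = 3 (k = 3 + (6*(-1))*0 = 3 - 6*0 = 3 + 0 = 3)
F(l, 0)*k = (7*0)*3 = 0*3 = 0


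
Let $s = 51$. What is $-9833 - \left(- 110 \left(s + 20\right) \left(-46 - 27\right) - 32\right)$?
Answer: $-579931$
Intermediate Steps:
$-9833 - \left(- 110 \left(s + 20\right) \left(-46 - 27\right) - 32\right) = -9833 - \left(- 110 \left(51 + 20\right) \left(-46 - 27\right) - 32\right) = -9833 - \left(- 110 \cdot 71 \left(-73\right) - 32\right) = -9833 - \left(\left(-110\right) \left(-5183\right) - 32\right) = -9833 - \left(570130 - 32\right) = -9833 - 570098 = -579931$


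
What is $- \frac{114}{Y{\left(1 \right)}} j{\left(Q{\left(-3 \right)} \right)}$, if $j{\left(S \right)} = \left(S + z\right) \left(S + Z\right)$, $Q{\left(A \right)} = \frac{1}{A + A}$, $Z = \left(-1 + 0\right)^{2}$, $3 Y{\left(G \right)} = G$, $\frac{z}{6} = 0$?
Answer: $\frac{95}{2} \approx 47.5$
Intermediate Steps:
$z = 0$ ($z = 6 \cdot 0 = 0$)
$Y{\left(G \right)} = \frac{G}{3}$
$Z = 1$ ($Z = \left(-1\right)^{2} = 1$)
$Q{\left(A \right)} = \frac{1}{2 A}$
$j{\left(S \right)} = S \left(1 + S\right)$ ($j{\left(S \right)} = \left(S + 0\right) \left(S + 1\right) = S \left(1 + S\right)$)
$- \frac{114}{Y{\left(1 \right)}} j{\left(Q{\left(-3 \right)} \right)} = - \frac{114}{\frac{1}{3} \cdot 1} \frac{1}{2 \left(-3\right)} \left(1 + \frac{1}{2 \left(-3\right)}\right) = - 114 \frac{1}{\frac{1}{3}} \cdot \frac{1}{2} \left(- \frac{1}{3}\right) \left(1 + \frac{1}{2} \left(- \frac{1}{3}\right)\right) = \left(-114\right) 3 \left(- \frac{1 - \frac{1}{6}}{6}\right) = - 342 \left(\left(- \frac{1}{6}\right) \frac{5}{6}\right) = \left(-342\right) \left(- \frac{5}{36}\right) = \frac{95}{2}$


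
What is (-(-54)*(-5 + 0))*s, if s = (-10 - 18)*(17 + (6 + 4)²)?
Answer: 884520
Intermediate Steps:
s = -3276 (s = -28*(17 + 10²) = -28*(17 + 100) = -28*117 = -3276)
(-(-54)*(-5 + 0))*s = -(-54)*(-5 + 0)*(-3276) = -(-54)*(-5)*(-3276) = -18*15*(-3276) = -270*(-3276) = 884520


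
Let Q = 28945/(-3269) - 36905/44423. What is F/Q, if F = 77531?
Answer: -1608422539271/200923740 ≈ -8005.1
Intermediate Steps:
Q = -200923740/20745541 (Q = 28945*(-1/3269) - 36905*1/44423 = -4135/467 - 36905/44423 = -200923740/20745541 ≈ -9.6852)
F/Q = 77531/(-200923740/20745541) = 77531*(-20745541/200923740) = -1608422539271/200923740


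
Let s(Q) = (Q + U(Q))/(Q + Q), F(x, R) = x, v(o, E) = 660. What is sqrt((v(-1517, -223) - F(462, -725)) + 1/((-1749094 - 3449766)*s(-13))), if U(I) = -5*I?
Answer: sqrt(5351572771920230)/5198860 ≈ 14.071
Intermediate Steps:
s(Q) = -2 (s(Q) = (Q - 5*Q)/(Q + Q) = (-4*Q)/((2*Q)) = (-4*Q)*(1/(2*Q)) = -2)
sqrt((v(-1517, -223) - F(462, -725)) + 1/((-1749094 - 3449766)*s(-13))) = sqrt((660 - 1*462) + 1/(-1749094 - 3449766*(-2))) = sqrt((660 - 462) - 1/2/(-5198860)) = sqrt(198 - 1/5198860*(-1/2)) = sqrt(198 + 1/10397720) = sqrt(2058748561/10397720) = sqrt(5351572771920230)/5198860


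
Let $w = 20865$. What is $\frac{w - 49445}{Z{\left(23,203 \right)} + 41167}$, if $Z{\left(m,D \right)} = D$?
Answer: $- \frac{2858}{4137} \approx -0.69084$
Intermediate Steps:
$\frac{w - 49445}{Z{\left(23,203 \right)} + 41167} = \frac{20865 - 49445}{203 + 41167} = - \frac{28580}{41370} = \left(-28580\right) \frac{1}{41370} = - \frac{2858}{4137}$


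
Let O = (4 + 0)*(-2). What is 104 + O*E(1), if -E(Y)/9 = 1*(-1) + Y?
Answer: 104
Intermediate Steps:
O = -8 (O = 4*(-2) = -8)
E(Y) = 9 - 9*Y (E(Y) = -9*(1*(-1) + Y) = -9*(-1 + Y) = 9 - 9*Y)
104 + O*E(1) = 104 - 8*(9 - 9*1) = 104 - 8*(9 - 9) = 104 - 8*0 = 104 + 0 = 104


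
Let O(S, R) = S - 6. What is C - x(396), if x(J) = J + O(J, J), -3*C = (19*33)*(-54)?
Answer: 10500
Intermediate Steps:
O(S, R) = -6 + S
C = 11286 (C = -19*33*(-54)/3 = -209*(-54) = -⅓*(-33858) = 11286)
x(J) = -6 + 2*J (x(J) = J + (-6 + J) = -6 + 2*J)
C - x(396) = 11286 - (-6 + 2*396) = 11286 - (-6 + 792) = 11286 - 1*786 = 11286 - 786 = 10500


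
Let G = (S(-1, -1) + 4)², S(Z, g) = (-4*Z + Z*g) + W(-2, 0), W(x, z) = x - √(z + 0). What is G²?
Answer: 2401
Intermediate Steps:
W(x, z) = x - √z
S(Z, g) = -2 - 4*Z + Z*g (S(Z, g) = (-4*Z + Z*g) + (-2 - √0) = (-4*Z + Z*g) + (-2 - 1*0) = (-4*Z + Z*g) + (-2 + 0) = (-4*Z + Z*g) - 2 = -2 - 4*Z + Z*g)
G = 49 (G = ((-2 - 4*(-1) - 1*(-1)) + 4)² = ((-2 + 4 + 1) + 4)² = (3 + 4)² = 7² = 49)
G² = 49² = 2401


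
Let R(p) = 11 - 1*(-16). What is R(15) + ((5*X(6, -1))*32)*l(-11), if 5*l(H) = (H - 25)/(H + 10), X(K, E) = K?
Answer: 6939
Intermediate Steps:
l(H) = (-25 + H)/(5*(10 + H)) (l(H) = ((H - 25)/(H + 10))/5 = ((-25 + H)/(10 + H))/5 = (-25 + H)/(5*(10 + H)))
R(p) = 27 (R(p) = 11 + 16 = 27)
R(15) + ((5*X(6, -1))*32)*l(-11) = 27 + ((5*6)*32)*((-25 - 11)/(5*(10 - 11))) = 27 + (30*32)*((⅕)*(-36)/(-1)) = 27 + 960*((⅕)*(-1)*(-36)) = 27 + 960*(36/5) = 27 + 6912 = 6939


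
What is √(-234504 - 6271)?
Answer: 5*I*√9631 ≈ 490.69*I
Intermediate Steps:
√(-234504 - 6271) = √(-240775) = 5*I*√9631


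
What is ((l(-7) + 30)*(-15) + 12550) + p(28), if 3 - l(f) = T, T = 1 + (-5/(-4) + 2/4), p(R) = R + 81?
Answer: 48821/4 ≈ 12205.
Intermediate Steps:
p(R) = 81 + R
T = 11/4 (T = 1 + (-5*(-1/4) + 2*(1/4)) = 1 + (5/4 + 1/2) = 1 + 7/4 = 11/4 ≈ 2.7500)
l(f) = 1/4 (l(f) = 3 - 1*11/4 = 3 - 11/4 = 1/4)
((l(-7) + 30)*(-15) + 12550) + p(28) = ((1/4 + 30)*(-15) + 12550) + (81 + 28) = ((121/4)*(-15) + 12550) + 109 = (-1815/4 + 12550) + 109 = 48385/4 + 109 = 48821/4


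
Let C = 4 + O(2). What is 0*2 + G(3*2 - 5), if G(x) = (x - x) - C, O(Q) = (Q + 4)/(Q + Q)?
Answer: -11/2 ≈ -5.5000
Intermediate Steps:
O(Q) = (4 + Q)/(2*Q) (O(Q) = (4 + Q)/((2*Q)) = (4 + Q)*(1/(2*Q)) = (4 + Q)/(2*Q))
C = 11/2 (C = 4 + (1/2)*(4 + 2)/2 = 4 + (1/2)*(1/2)*6 = 4 + 3/2 = 11/2 ≈ 5.5000)
G(x) = -11/2 (G(x) = (x - x) - 1*11/2 = 0 - 11/2 = -11/2)
0*2 + G(3*2 - 5) = 0*2 - 11/2 = 0 - 11/2 = -11/2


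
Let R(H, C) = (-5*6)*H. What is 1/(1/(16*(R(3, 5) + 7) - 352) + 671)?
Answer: 1680/1127279 ≈ 0.0014903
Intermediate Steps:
R(H, C) = -30*H
1/(1/(16*(R(3, 5) + 7) - 352) + 671) = 1/(1/(16*(-30*3 + 7) - 352) + 671) = 1/(1/(16*(-90 + 7) - 352) + 671) = 1/(1/(16*(-83) - 352) + 671) = 1/(1/(-1328 - 352) + 671) = 1/(1/(-1680) + 671) = 1/(-1/1680 + 671) = 1/(1127279/1680) = 1680/1127279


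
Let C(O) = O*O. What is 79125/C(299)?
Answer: 79125/89401 ≈ 0.88506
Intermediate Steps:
C(O) = O**2
79125/C(299) = 79125/(299**2) = 79125/89401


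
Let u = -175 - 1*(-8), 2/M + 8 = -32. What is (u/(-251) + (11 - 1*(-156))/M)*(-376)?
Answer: 315153048/251 ≈ 1.2556e+6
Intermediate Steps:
M = -1/20 (M = 2/(-8 - 32) = 2/(-40) = 2*(-1/40) = -1/20 ≈ -0.050000)
u = -167 (u = -175 + 8 = -167)
(u/(-251) + (11 - 1*(-156))/M)*(-376) = (-167/(-251) + (11 - 1*(-156))/(-1/20))*(-376) = (-167*(-1/251) + (11 + 156)*(-20))*(-376) = (167/251 + 167*(-20))*(-376) = (167/251 - 3340)*(-376) = -838173/251*(-376) = 315153048/251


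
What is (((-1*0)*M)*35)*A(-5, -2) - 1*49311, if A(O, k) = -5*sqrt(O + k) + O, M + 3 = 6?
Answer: -49311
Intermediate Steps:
M = 3 (M = -3 + 6 = 3)
A(O, k) = O - 5*sqrt(O + k)
(((-1*0)*M)*35)*A(-5, -2) - 1*49311 = ((-1*0*3)*35)*(-5 - 5*sqrt(-5 - 2)) - 1*49311 = ((0*3)*35)*(-5 - 5*I*sqrt(7)) - 49311 = (0*35)*(-5 - 5*I*sqrt(7)) - 49311 = 0*(-5 - 5*I*sqrt(7)) - 49311 = 0 - 49311 = -49311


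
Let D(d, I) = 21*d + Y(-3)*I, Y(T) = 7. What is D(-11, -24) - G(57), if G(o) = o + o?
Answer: -513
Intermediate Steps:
G(o) = 2*o
D(d, I) = 7*I + 21*d (D(d, I) = 21*d + 7*I = 7*I + 21*d)
D(-11, -24) - G(57) = (7*(-24) + 21*(-11)) - 2*57 = (-168 - 231) - 1*114 = -399 - 114 = -513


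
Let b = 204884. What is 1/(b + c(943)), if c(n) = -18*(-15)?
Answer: 1/205154 ≈ 4.8744e-6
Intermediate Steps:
c(n) = 270
1/(b + c(943)) = 1/(204884 + 270) = 1/205154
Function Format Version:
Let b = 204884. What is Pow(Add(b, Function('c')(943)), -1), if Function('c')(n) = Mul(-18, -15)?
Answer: Rational(1, 205154) ≈ 4.8744e-6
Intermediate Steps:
Function('c')(n) = 270
Pow(Add(b, Function('c')(943)), -1) = Pow(Add(204884, 270), -1) = Pow(205154, -1) = Rational(1, 205154)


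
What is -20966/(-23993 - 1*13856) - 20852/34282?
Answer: -35235468/648769709 ≈ -0.054311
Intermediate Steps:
-20966/(-23993 - 1*13856) - 20852/34282 = -20966/(-23993 - 13856) - 20852*1/34282 = -20966/(-37849) - 10426/17141 = -20966*(-1/37849) - 10426/17141 = 20966/37849 - 10426/17141 = -35235468/648769709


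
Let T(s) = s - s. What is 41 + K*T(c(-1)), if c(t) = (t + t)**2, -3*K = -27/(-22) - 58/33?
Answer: 41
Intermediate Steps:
K = 35/198 (K = -(-27/(-22) - 58/33)/3 = -(-27*(-1/22) - 58*1/33)/3 = -(27/22 - 58/33)/3 = -1/3*(-35/66) = 35/198 ≈ 0.17677)
c(t) = 4*t**2 (c(t) = (2*t)**2 = 4*t**2)
T(s) = 0
41 + K*T(c(-1)) = 41 + (35/198)*0 = 41 + 0 = 41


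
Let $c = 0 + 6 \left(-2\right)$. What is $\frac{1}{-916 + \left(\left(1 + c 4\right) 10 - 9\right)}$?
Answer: $- \frac{1}{1395} \approx -0.00071685$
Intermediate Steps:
$c = -12$ ($c = 0 - 12 = -12$)
$\frac{1}{-916 + \left(\left(1 + c 4\right) 10 - 9\right)} = \frac{1}{-916 + \left(\left(1 - 48\right) 10 - 9\right)} = \frac{1}{-916 - 479} = \frac{1}{-1395} = - \frac{1}{1395}$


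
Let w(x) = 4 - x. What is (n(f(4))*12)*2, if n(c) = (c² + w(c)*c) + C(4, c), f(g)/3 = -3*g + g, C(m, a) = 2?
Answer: -2256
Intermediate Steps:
f(g) = -6*g (f(g) = 3*(-3*g + g) = 3*(-2*g) = -6*g)
n(c) = 2 + c² + c*(4 - c) (n(c) = (c² + (4 - c)*c) + 2 = (c² + c*(4 - c)) + 2 = 2 + c² + c*(4 - c))
(n(f(4))*12)*2 = ((2 + 4*(-6*4))*12)*2 = ((2 + 4*(-24))*12)*2 = ((2 - 96)*12)*2 = -94*12*2 = -1128*2 = -2256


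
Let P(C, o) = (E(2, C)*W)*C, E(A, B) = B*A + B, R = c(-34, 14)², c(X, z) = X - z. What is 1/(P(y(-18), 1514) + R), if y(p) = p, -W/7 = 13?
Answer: -1/86148 ≈ -1.1608e-5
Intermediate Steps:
W = -91 (W = -7*13 = -91)
R = 2304 (R = (-34 - 1*14)² = (-34 - 14)² = (-48)² = 2304)
E(A, B) = B + A*B (E(A, B) = A*B + B = B + A*B)
P(C, o) = -273*C² (P(C, o) = ((C*(1 + 2))*(-91))*C = ((C*3)*(-91))*C = ((3*C)*(-91))*C = (-273*C)*C = -273*C²)
1/(P(y(-18), 1514) + R) = 1/(-273*(-18)² + 2304) = 1/(-273*324 + 2304) = 1/(-88452 + 2304) = 1/(-86148) = -1/86148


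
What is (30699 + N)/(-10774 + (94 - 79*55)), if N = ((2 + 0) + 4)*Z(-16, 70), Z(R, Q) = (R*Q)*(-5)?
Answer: -64299/15025 ≈ -4.2795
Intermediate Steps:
Z(R, Q) = -5*Q*R (Z(R, Q) = (Q*R)*(-5) = -5*Q*R)
N = 33600 (N = ((2 + 0) + 4)*(-5*70*(-16)) = (2 + 4)*5600 = 6*5600 = 33600)
(30699 + N)/(-10774 + (94 - 79*55)) = (30699 + 33600)/(-10774 + (94 - 79*55)) = 64299/(-10774 + (94 - 4345)) = 64299/(-10774 - 4251) = 64299/(-15025) = 64299*(-1/15025) = -64299/15025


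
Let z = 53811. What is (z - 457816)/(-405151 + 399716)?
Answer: 80801/1087 ≈ 74.334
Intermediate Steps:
(z - 457816)/(-405151 + 399716) = (53811 - 457816)/(-405151 + 399716) = -404005/(-5435) = -404005*(-1/5435) = 80801/1087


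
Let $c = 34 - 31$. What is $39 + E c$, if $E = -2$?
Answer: $33$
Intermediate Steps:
$c = 3$ ($c = 34 - 31 = 3$)
$39 + E c = 39 - 6 = 33$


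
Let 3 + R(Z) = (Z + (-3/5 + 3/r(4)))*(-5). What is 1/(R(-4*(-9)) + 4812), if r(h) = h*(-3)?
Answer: 4/18533 ≈ 0.00021583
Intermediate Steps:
r(h) = -3*h
R(Z) = 5/4 - 5*Z (R(Z) = -3 + (Z + (-3/5 + 3/((-3*4))))*(-5) = -3 + (Z + (-3*⅕ + 3/(-12)))*(-5) = -3 + (Z + (-⅗ + 3*(-1/12)))*(-5) = -3 + (Z + (-⅗ - ¼))*(-5) = -3 + (Z - 17/20)*(-5) = -3 + (-17/20 + Z)*(-5) = -3 + (17/4 - 5*Z) = 5/4 - 5*Z)
1/(R(-4*(-9)) + 4812) = 1/((5/4 - (-20)*(-9)) + 4812) = 1/((5/4 - 5*36) + 4812) = 1/((5/4 - 180) + 4812) = 1/(-715/4 + 4812) = 1/(18533/4) = 4/18533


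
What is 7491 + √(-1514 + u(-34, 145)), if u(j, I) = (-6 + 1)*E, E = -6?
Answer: 7491 + 2*I*√371 ≈ 7491.0 + 38.523*I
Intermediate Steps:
u(j, I) = 30 (u(j, I) = (-6 + 1)*(-6) = -5*(-6) = 30)
7491 + √(-1514 + u(-34, 145)) = 7491 + √(-1514 + 30) = 7491 + √(-1484) = 7491 + 2*I*√371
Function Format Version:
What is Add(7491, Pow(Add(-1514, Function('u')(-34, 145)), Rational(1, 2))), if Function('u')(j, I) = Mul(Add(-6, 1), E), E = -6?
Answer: Add(7491, Mul(2, I, Pow(371, Rational(1, 2)))) ≈ Add(7491.0, Mul(38.523, I))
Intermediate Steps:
Function('u')(j, I) = 30 (Function('u')(j, I) = Mul(Add(-6, 1), -6) = Mul(-5, -6) = 30)
Add(7491, Pow(Add(-1514, Function('u')(-34, 145)), Rational(1, 2))) = Add(7491, Pow(Add(-1514, 30), Rational(1, 2))) = Add(7491, Pow(-1484, Rational(1, 2))) = Add(7491, Mul(2, I, Pow(371, Rational(1, 2))))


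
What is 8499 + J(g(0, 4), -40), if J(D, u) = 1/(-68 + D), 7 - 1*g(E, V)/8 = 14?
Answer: 1053875/124 ≈ 8499.0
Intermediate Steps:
g(E, V) = -56 (g(E, V) = 56 - 8*14 = 56 - 112 = -56)
8499 + J(g(0, 4), -40) = 8499 + 1/(-68 - 56) = 8499 + 1/(-124) = 8499 - 1/124 = 1053875/124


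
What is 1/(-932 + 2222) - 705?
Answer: -909449/1290 ≈ -705.00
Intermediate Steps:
1/(-932 + 2222) - 705 = 1/1290 - 705 = -909449/1290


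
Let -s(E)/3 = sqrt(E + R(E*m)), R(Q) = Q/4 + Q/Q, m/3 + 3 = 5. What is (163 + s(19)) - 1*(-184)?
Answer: 347 - 3*sqrt(194)/2 ≈ 326.11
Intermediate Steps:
m = 6 (m = -9 + 3*5 = -9 + 15 = 6)
R(Q) = 1 + Q/4 (R(Q) = Q*(1/4) + 1 = Q/4 + 1 = 1 + Q/4)
s(E) = -3*sqrt(1 + 5*E/2) (s(E) = -3*sqrt(E + (1 + (E*6)/4)) = -3*sqrt(E + (1 + (6*E)/4)) = -3*sqrt(E + (1 + 3*E/2)) = -3*sqrt(1 + 5*E/2))
(163 + s(19)) - 1*(-184) = (163 - 3*sqrt(4 + 10*19)/2) - 1*(-184) = (163 - 3*sqrt(4 + 190)/2) + 184 = (163 - 3*sqrt(194)/2) + 184 = 347 - 3*sqrt(194)/2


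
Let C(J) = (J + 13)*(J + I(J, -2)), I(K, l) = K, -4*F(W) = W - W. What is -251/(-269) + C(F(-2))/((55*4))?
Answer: 251/269 ≈ 0.93309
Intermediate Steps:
F(W) = 0 (F(W) = -(W - W)/4 = -1/4*0 = 0)
C(J) = 2*J*(13 + J) (C(J) = (J + 13)*(J + J) = (13 + J)*(2*J) = 2*J*(13 + J))
-251/(-269) + C(F(-2))/((55*4)) = -251/(-269) + (2*0*(13 + 0))/((55*4)) = -251*(-1/269) + (2*0*13)/220 = 251/269 + 0*(1/220) = 251/269 + 0 = 251/269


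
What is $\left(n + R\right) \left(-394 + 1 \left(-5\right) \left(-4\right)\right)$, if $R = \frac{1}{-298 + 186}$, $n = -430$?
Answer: $\frac{9006107}{56} \approx 1.6082 \cdot 10^{5}$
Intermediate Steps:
$R = - \frac{1}{112}$ ($R = \frac{1}{-112} = - \frac{1}{112} \approx -0.0089286$)
$\left(n + R\right) \left(-394 + 1 \left(-5\right) \left(-4\right)\right) = \left(-430 - \frac{1}{112}\right) \left(-394 + 1 \left(-5\right) \left(-4\right)\right) = - \frac{48161 \left(-394 - -20\right)}{112} = - \frac{48161 \left(-394 + 20\right)}{112} = \left(- \frac{48161}{112}\right) \left(-374\right) = \frac{9006107}{56}$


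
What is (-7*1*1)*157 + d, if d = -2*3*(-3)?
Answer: -1081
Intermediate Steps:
d = 18 (d = -6*(-3) = 18)
(-7*1*1)*157 + d = (-7*1*1)*157 + 18 = -7*1*157 + 18 = -7*157 + 18 = -1099 + 18 = -1081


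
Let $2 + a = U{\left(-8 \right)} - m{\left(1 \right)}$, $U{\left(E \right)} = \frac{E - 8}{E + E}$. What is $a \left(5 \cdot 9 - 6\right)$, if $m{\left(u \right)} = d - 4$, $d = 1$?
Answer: $78$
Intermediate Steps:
$U{\left(E \right)} = \frac{-8 + E}{2 E}$
$m{\left(u \right)} = -3$ ($m{\left(u \right)} = 1 - 4 = -3$)
$a = 2$ ($a = -2 + \left(\frac{-8 - 8}{2 \left(-8\right)} - -3\right) = -2 + \left(\frac{1}{2} \left(- \frac{1}{8}\right) \left(-16\right) + 3\right) = -2 + \left(1 + 3\right) = -2 + 4 = 2$)
$a \left(5 \cdot 9 - 6\right) = 2 \left(5 \cdot 9 - 6\right) = 2 \left(45 - 6\right) = 2 \cdot 39 = 78$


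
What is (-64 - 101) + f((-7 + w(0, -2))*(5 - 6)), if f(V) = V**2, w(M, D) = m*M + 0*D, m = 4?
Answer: -116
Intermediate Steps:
w(M, D) = 4*M (w(M, D) = 4*M + 0*D = 4*M + 0 = 4*M)
(-64 - 101) + f((-7 + w(0, -2))*(5 - 6)) = (-64 - 101) + ((-7 + 4*0)*(5 - 6))**2 = -165 + ((-7 + 0)*(-1))**2 = -165 + (-7*(-1))**2 = -165 + 7**2 = -165 + 49 = -116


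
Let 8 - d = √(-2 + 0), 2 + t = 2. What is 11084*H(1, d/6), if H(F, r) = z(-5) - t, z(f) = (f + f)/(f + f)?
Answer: 11084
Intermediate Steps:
t = 0 (t = -2 + 2 = 0)
d = 8 - I*√2 (d = 8 - √(-2 + 0) = 8 - √(-2) = 8 - I*√2 ≈ 8.0 - 1.4142*I)
z(f) = 1 (z(f) = (2*f)/((2*f)) = (2*f)*(1/(2*f)) = 1)
H(F, r) = 1 (H(F, r) = 1 - 1*0 = 1 + 0 = 1)
11084*H(1, d/6) = 11084*1 = 11084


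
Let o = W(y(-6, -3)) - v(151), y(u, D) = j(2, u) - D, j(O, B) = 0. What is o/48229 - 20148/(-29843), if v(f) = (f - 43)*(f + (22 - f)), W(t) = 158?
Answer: 905526118/1439298047 ≈ 0.62914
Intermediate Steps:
y(u, D) = -D (y(u, D) = 0 - D = -D)
v(f) = -946 + 22*f (v(f) = (-43 + f)*22 = -946 + 22*f)
o = -2218 (o = 158 - (-946 + 22*151) = 158 - (-946 + 3322) = 158 - 1*2376 = 158 - 2376 = -2218)
o/48229 - 20148/(-29843) = -2218/48229 - 20148/(-29843) = -2218*1/48229 - 20148*(-1/29843) = -2218/48229 + 20148/29843 = 905526118/1439298047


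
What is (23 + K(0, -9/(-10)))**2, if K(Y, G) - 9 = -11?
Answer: 441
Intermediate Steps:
K(Y, G) = -2 (K(Y, G) = 9 - 11 = -2)
(23 + K(0, -9/(-10)))**2 = (23 - 2)**2 = 21**2 = 441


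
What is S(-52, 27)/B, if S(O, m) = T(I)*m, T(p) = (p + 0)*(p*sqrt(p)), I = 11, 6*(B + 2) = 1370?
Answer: 9801*sqrt(11)/679 ≈ 47.874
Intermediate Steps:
B = 679/3 (B = -2 + (1/6)*1370 = -2 + 685/3 = 679/3 ≈ 226.33)
T(p) = p**(5/2) (T(p) = p*p**(3/2) = p**(5/2))
S(O, m) = 121*m*sqrt(11) (S(O, m) = 11**(5/2)*m = (121*sqrt(11))*m = 121*m*sqrt(11))
S(-52, 27)/B = (121*27*sqrt(11))/(679/3) = (3267*sqrt(11))*(3/679) = 9801*sqrt(11)/679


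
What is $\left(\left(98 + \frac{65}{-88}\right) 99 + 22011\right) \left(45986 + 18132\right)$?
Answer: $\frac{8114742021}{4} \approx 2.0287 \cdot 10^{9}$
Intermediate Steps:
$\left(\left(98 + \frac{65}{-88}\right) 99 + 22011\right) \left(45986 + 18132\right) = \left(\left(98 + 65 \left(- \frac{1}{88}\right)\right) 99 + 22011\right) 64118 = \left(\left(98 - \frac{65}{88}\right) 99 + 22011\right) 64118 = \left(\frac{8559}{88} \cdot 99 + 22011\right) 64118 = \left(\frac{77031}{8} + 22011\right) 64118 = \frac{253119}{8} \cdot 64118 = \frac{8114742021}{4}$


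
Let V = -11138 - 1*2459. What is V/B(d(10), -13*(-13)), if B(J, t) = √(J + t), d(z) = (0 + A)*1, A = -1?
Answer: -13597*√42/84 ≈ -1049.0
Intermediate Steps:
d(z) = -1 (d(z) = (0 - 1)*1 = -1*1 = -1)
V = -13597 (V = -11138 - 2459 = -13597)
V/B(d(10), -13*(-13)) = -13597/√(-1 - 13*(-13)) = -13597/√(-1 + 169) = -13597*√42/84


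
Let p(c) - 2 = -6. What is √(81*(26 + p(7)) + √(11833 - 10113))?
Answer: √(1782 + 2*√430) ≈ 42.702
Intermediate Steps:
p(c) = -4 (p(c) = 2 - 6 = -4)
√(81*(26 + p(7)) + √(11833 - 10113)) = √(81*(26 - 4) + √(11833 - 10113)) = √(81*22 + √1720) = √(1782 + 2*√430)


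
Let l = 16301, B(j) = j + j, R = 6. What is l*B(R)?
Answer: 195612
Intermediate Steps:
B(j) = 2*j
l*B(R) = 16301*(2*6) = 16301*12 = 195612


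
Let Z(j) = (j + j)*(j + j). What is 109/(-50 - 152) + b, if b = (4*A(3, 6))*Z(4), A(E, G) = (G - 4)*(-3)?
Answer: -310381/202 ≈ -1536.5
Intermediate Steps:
A(E, G) = 12 - 3*G (A(E, G) = (-4 + G)*(-3) = 12 - 3*G)
Z(j) = 4*j**2 (Z(j) = (2*j)*(2*j) = 4*j**2)
b = -1536 (b = (4*(12 - 3*6))*(4*4**2) = (4*(12 - 18))*(4*16) = (4*(-6))*64 = -24*64 = -1536)
109/(-50 - 152) + b = 109/(-50 - 152) - 1536 = 109/(-202) - 1536 = -1/202*109 - 1536 = -109/202 - 1536 = -310381/202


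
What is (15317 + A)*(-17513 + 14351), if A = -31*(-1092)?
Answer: -155472378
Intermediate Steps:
A = 33852
(15317 + A)*(-17513 + 14351) = (15317 + 33852)*(-17513 + 14351) = 49169*(-3162) = -155472378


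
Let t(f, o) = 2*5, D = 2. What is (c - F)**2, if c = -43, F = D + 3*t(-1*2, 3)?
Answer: 5625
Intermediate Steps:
t(f, o) = 10
F = 32 (F = 2 + 3*10 = 2 + 30 = 32)
(c - F)**2 = (-43 - 1*32)**2 = (-43 - 32)**2 = (-75)**2 = 5625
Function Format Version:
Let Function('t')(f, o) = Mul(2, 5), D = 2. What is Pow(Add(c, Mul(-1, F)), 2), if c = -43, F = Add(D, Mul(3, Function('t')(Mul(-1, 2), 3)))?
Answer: 5625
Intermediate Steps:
Function('t')(f, o) = 10
F = 32 (F = Add(2, Mul(3, 10)) = Add(2, 30) = 32)
Pow(Add(c, Mul(-1, F)), 2) = Pow(Add(-43, Mul(-1, 32)), 2) = Pow(Add(-43, -32), 2) = Pow(-75, 2) = 5625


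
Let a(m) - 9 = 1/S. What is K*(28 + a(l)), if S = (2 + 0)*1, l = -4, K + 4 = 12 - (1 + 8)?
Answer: -75/2 ≈ -37.500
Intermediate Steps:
K = -1 (K = -4 + (12 - (1 + 8)) = -4 + (12 - 1*9) = -4 + (12 - 9) = -4 + 3 = -1)
S = 2 (S = 2*1 = 2)
a(m) = 19/2 (a(m) = 9 + 1/2 = 19/2)
K*(28 + a(l)) = -(28 + 19/2) = -1*75/2 = -75/2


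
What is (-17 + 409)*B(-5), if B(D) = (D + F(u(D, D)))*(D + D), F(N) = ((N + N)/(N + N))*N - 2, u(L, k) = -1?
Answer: 31360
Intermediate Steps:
F(N) = -2 + N (F(N) = ((2*N)/((2*N)))*N - 2 = ((2*N)*(1/(2*N)))*N - 2 = 1*N - 2 = N - 2 = -2 + N)
B(D) = 2*D*(-3 + D) (B(D) = (D + (-2 - 1))*(D + D) = (D - 3)*(2*D) = (-3 + D)*(2*D) = 2*D*(-3 + D))
(-17 + 409)*B(-5) = (-17 + 409)*(2*(-5)*(-3 - 5)) = 392*(2*(-5)*(-8)) = 392*80 = 31360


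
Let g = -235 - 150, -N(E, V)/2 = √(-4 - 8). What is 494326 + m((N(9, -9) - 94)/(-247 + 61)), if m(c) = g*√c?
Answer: 494326 - 385*√(4371 + 186*I*√3)/93 ≈ 4.9405e+5 - 10.079*I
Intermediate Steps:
N(E, V) = -4*I*√3 (N(E, V) = -2*√(-4 - 8) = -4*I*√3)
g = -385
m(c) = -385*√c
494326 + m((N(9, -9) - 94)/(-247 + 61)) = 494326 - 385*√((-4*I*√3 - 94)/(-247 + 61)) = 494326 - 385*√(47/93 + 2*I*√3/93)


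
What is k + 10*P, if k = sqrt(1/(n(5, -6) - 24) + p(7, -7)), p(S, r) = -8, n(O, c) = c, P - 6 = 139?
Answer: 1450 + I*sqrt(7230)/30 ≈ 1450.0 + 2.8343*I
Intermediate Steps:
P = 145 (P = 6 + 139 = 145)
k = I*sqrt(7230)/30 (k = sqrt(1/(-6 - 24) - 8) = sqrt(1/(-30) - 8) = sqrt(-1/30 - 8) = sqrt(-241/30) = I*sqrt(7230)/30 ≈ 2.8343*I)
k + 10*P = I*sqrt(7230)/30 + 10*145 = I*sqrt(7230)/30 + 1450 = 1450 + I*sqrt(7230)/30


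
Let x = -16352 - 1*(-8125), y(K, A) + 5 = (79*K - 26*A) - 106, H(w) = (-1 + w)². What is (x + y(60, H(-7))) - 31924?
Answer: -37186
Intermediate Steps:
y(K, A) = -111 - 26*A + 79*K (y(K, A) = -5 + ((79*K - 26*A) - 106) = -5 + ((-26*A + 79*K) - 106) = -5 + (-106 - 26*A + 79*K) = -111 - 26*A + 79*K)
x = -8227 (x = -16352 + 8125 = -8227)
(x + y(60, H(-7))) - 31924 = (-8227 + (-111 - 26*(-1 - 7)² + 79*60)) - 31924 = (-8227 + (-111 - 26*(-8)² + 4740)) - 31924 = (-8227 + (-111 - 26*64 + 4740)) - 31924 = (-8227 + (-111 - 1664 + 4740)) - 31924 = (-8227 + 2965) - 31924 = -5262 - 31924 = -37186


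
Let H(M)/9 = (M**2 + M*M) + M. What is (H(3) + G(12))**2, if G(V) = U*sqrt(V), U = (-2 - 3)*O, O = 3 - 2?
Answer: 36021 - 3780*sqrt(3) ≈ 29474.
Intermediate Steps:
O = 1
H(M) = 9*M + 18*M**2 (H(M) = 9*((M**2 + M*M) + M) = 9*((M**2 + M**2) + M) = 9*(2*M**2 + M) = 9*(M + 2*M**2) = 9*M + 18*M**2)
U = -5 (U = (-2 - 3)*1 = -5*1 = -5)
G(V) = -5*sqrt(V)
(H(3) + G(12))**2 = (9*3*(1 + 2*3) - 10*sqrt(3))**2 = (9*3*(1 + 6) - 10*sqrt(3))**2 = (9*3*7 - 10*sqrt(3))**2 = (189 - 10*sqrt(3))**2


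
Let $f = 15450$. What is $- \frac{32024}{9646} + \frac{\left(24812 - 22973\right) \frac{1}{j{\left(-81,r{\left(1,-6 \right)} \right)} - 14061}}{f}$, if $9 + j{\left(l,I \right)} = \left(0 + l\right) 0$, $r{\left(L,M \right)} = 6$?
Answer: $- \frac{165748640357}{49925284500} \approx -3.3199$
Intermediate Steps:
$j{\left(l,I \right)} = -9$ ($j{\left(l,I \right)} = -9 + \left(0 + l\right) 0 = -9 + l 0 = -9 + 0 = -9$)
$- \frac{32024}{9646} + \frac{\left(24812 - 22973\right) \frac{1}{j{\left(-81,r{\left(1,-6 \right)} \right)} - 14061}}{f} = - \frac{32024}{9646} + \frac{\left(24812 - 22973\right) \frac{1}{-9 - 14061}}{15450} = \left(-32024\right) \frac{1}{9646} + \frac{1839}{-14070} \cdot \frac{1}{15450} = - \frac{16012}{4823} + 1839 \left(- \frac{1}{14070}\right) \frac{1}{15450} = - \frac{16012}{4823} - \frac{613}{72460500} = - \frac{165748640357}{49925284500}$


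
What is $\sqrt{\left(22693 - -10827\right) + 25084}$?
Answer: $14 \sqrt{299} \approx 242.08$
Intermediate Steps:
$\sqrt{\left(22693 - -10827\right) + 25084} = \sqrt{\left(22693 + 10827\right) + 25084} = \sqrt{33520 + 25084} = \sqrt{58604} = 14 \sqrt{299}$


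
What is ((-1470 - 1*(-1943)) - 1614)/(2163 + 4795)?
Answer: -163/994 ≈ -0.16398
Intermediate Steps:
((-1470 - 1*(-1943)) - 1614)/(2163 + 4795) = ((-1470 + 1943) - 1614)/6958 = (473 - 1614)*(1/6958) = -1141*1/6958 = -163/994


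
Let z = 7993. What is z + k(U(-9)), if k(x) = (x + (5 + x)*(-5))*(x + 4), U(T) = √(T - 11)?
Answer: 7973 - 82*I*√5 ≈ 7973.0 - 183.36*I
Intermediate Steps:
U(T) = √(-11 + T)
k(x) = (-25 - 4*x)*(4 + x) (k(x) = (x + (-25 - 5*x))*(4 + x) = (-25 - 4*x)*(4 + x))
z + k(U(-9)) = 7993 + (-100 - 41*√(-11 - 9) - 4*(√(-11 - 9))²) = 7993 + (-100 - 82*I*√5 - 4*(√(-20))²) = 7993 + (-100 - 82*I*√5 - 4*(2*I*√5)²) = 7993 + (-100 - 82*I*√5 - 4*(-20)) = 7993 + (-100 - 82*I*√5 + 80) = 7993 + (-20 - 82*I*√5) = 7973 - 82*I*√5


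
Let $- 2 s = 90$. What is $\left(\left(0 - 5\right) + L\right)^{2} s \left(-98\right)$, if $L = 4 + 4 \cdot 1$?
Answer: $39690$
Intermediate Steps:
$s = -45$ ($s = \left(- \frac{1}{2}\right) 90 = -45$)
$L = 8$ ($L = 4 + 4 = 8$)
$\left(\left(0 - 5\right) + L\right)^{2} s \left(-98\right) = \left(\left(0 - 5\right) + 8\right)^{2} \left(-45\right) \left(-98\right) = \left(-5 + 8\right)^{2} \left(-45\right) \left(-98\right) = 3^{2} \left(-45\right) \left(-98\right) = 9 \left(-45\right) \left(-98\right) = \left(-405\right) \left(-98\right) = 39690$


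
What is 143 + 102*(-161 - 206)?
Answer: -37291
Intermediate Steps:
143 + 102*(-161 - 206) = 143 + 102*(-367) = 143 - 37434 = -37291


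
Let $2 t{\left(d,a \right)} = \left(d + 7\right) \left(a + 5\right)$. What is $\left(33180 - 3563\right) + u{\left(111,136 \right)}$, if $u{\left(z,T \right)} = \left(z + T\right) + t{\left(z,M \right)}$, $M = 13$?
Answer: $30926$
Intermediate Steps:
$t{\left(d,a \right)} = \frac{\left(5 + a\right) \left(7 + d\right)}{2}$ ($t{\left(d,a \right)} = \frac{\left(d + 7\right) \left(a + 5\right)}{2} = \frac{\left(7 + d\right) \left(5 + a\right)}{2} = \frac{\left(5 + a\right) \left(7 + d\right)}{2}$)
$u{\left(z,T \right)} = 63 + T + 10 z$ ($u{\left(z,T \right)} = \left(z + T\right) + \left(\frac{35}{2} + \frac{5 z}{2} + \frac{7}{2} \cdot 13 + \frac{1}{2} \cdot 13 z\right) = \left(T + z\right) + \left(\frac{35}{2} + \frac{5 z}{2} + \frac{91}{2} + \frac{13 z}{2}\right) = \left(T + z\right) + \left(63 + 9 z\right) = 63 + T + 10 z$)
$\left(33180 - 3563\right) + u{\left(111,136 \right)} = \left(33180 - 3563\right) + \left(63 + 136 + 10 \cdot 111\right) = \left(33180 - 3563\right) + \left(63 + 136 + 1110\right) = 29617 + 1309 = 30926$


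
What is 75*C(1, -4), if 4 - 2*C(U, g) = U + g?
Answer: 525/2 ≈ 262.50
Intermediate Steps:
C(U, g) = 2 - U/2 - g/2 (C(U, g) = 2 - (U + g)/2 = 2 + (-U/2 - g/2) = 2 - U/2 - g/2)
75*C(1, -4) = 75*(2 - ½*1 - ½*(-4)) = 75*(2 - ½ + 2) = 75*(7/2) = 525/2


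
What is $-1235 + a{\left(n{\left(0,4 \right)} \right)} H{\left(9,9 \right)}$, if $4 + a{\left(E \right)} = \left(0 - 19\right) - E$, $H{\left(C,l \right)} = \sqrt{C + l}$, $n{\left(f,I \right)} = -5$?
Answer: $-1235 - 54 \sqrt{2} \approx -1311.4$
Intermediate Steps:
$a{\left(E \right)} = -23 - E$ ($a{\left(E \right)} = -4 - \left(19 + E\right) = -23 - E$)
$-1235 + a{\left(n{\left(0,4 \right)} \right)} H{\left(9,9 \right)} = -1235 + \left(-23 - -5\right) \sqrt{9 + 9} = -1235 + \left(-23 + 5\right) \sqrt{18} = -1235 - 18 \cdot 3 \sqrt{2} = -1235 - 54 \sqrt{2}$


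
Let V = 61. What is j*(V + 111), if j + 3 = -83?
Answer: -14792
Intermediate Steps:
j = -86 (j = -3 - 83 = -86)
j*(V + 111) = -86*(61 + 111) = -86*172 = -14792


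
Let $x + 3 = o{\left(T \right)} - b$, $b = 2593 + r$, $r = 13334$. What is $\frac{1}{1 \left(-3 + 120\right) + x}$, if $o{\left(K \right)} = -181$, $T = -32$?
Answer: $- \frac{1}{15994} \approx -6.2523 \cdot 10^{-5}$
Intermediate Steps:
$b = 15927$ ($b = 2593 + 13334 = 15927$)
$x = -16111$ ($x = -3 - 16108 = -16111$)
$\frac{1}{1 \left(-3 + 120\right) + x} = \frac{1}{1 \left(-3 + 120\right) - 16111} = \frac{1}{1 \cdot 117 - 16111} = \frac{1}{117 - 16111} = \frac{1}{-15994} = - \frac{1}{15994}$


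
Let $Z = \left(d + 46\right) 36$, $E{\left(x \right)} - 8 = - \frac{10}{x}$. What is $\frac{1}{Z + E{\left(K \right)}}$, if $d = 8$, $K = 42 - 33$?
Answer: $\frac{9}{17558} \approx 0.00051259$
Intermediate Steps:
$K = 9$ ($K = 42 - 33 = 9$)
$E{\left(x \right)} = 8 - \frac{10}{x}$
$Z = 1944$ ($Z = \left(8 + 46\right) 36 = 54 \cdot 36 = 1944$)
$\frac{1}{Z + E{\left(K \right)}} = \frac{1}{1944 + \left(8 - \frac{10}{9}\right)} = \frac{1}{1944 + \frac{62}{9}} = \frac{1}{\frac{17558}{9}} = \frac{9}{17558}$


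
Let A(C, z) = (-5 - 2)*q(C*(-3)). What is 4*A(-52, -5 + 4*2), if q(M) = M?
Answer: -4368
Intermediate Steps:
A(C, z) = 21*C (A(C, z) = (-5 - 2)*(C*(-3)) = -(-21)*C = 21*C)
4*A(-52, -5 + 4*2) = 4*(21*(-52)) = 4*(-1092) = -4368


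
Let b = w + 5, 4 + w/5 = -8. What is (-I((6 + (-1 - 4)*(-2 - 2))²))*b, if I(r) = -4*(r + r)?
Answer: -297440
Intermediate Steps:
w = -60 (w = -20 + 5*(-8) = -20 - 40 = -60)
I(r) = -8*r
b = -55 (b = -60 + 5 = -55)
(-I((6 + (-1 - 4)*(-2 - 2))²))*b = -(-8)*(6 + (-1 - 4)*(-2 - 2))²*(-55) = -(-8)*(6 - 5*(-4))²*(-55) = -(-8)*(6 + 20)²*(-55) = -(-8)*26²*(-55) = -(-8)*676*(-55) = -1*(-5408)*(-55) = 5408*(-55) = -297440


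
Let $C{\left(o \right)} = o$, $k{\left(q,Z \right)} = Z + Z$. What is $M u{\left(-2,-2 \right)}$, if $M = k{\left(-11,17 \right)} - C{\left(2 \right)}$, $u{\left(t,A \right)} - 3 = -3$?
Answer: $0$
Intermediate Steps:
$k{\left(q,Z \right)} = 2 Z$
$u{\left(t,A \right)} = 0$ ($u{\left(t,A \right)} = 3 - 3 = 0$)
$M = 32$ ($M = 2 \cdot 17 - 2 = 34 - 2 = 32$)
$M u{\left(-2,-2 \right)} = 32 \cdot 0 = 0$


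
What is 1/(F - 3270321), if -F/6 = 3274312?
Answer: -1/22916193 ≈ -4.3637e-8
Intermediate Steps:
F = -19645872 (F = -6*3274312 = -19645872)
1/(F - 3270321) = 1/(-19645872 - 3270321) = 1/(-22916193) = -1/22916193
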